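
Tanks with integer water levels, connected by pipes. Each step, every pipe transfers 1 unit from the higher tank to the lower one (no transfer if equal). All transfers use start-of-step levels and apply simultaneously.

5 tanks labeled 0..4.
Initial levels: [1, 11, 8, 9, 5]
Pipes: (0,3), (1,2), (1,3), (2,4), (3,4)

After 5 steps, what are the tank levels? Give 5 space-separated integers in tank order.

Step 1: flows [3->0,1->2,1->3,2->4,3->4] -> levels [2 9 8 8 7]
Step 2: flows [3->0,1->2,1->3,2->4,3->4] -> levels [3 7 8 7 9]
Step 3: flows [3->0,2->1,1=3,4->2,4->3] -> levels [4 8 8 7 7]
Step 4: flows [3->0,1=2,1->3,2->4,3=4] -> levels [5 7 7 7 8]
Step 5: flows [3->0,1=2,1=3,4->2,4->3] -> levels [6 7 8 7 6]

Answer: 6 7 8 7 6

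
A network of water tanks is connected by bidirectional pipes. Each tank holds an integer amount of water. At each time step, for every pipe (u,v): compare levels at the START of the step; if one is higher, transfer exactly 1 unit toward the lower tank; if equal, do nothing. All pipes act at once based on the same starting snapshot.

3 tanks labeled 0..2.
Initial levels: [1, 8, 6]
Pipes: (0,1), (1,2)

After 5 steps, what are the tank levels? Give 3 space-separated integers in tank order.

Answer: 5 5 5

Derivation:
Step 1: flows [1->0,1->2] -> levels [2 6 7]
Step 2: flows [1->0,2->1] -> levels [3 6 6]
Step 3: flows [1->0,1=2] -> levels [4 5 6]
Step 4: flows [1->0,2->1] -> levels [5 5 5]
Step 5: flows [0=1,1=2] -> levels [5 5 5]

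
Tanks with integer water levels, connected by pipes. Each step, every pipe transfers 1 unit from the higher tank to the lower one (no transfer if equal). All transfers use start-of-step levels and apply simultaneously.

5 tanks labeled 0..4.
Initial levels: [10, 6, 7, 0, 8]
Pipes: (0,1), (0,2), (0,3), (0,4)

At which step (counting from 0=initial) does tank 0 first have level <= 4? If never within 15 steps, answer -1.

Answer: 7

Derivation:
Step 1: flows [0->1,0->2,0->3,0->4] -> levels [6 7 8 1 9]
Step 2: flows [1->0,2->0,0->3,4->0] -> levels [8 6 7 2 8]
Step 3: flows [0->1,0->2,0->3,0=4] -> levels [5 7 8 3 8]
Step 4: flows [1->0,2->0,0->3,4->0] -> levels [7 6 7 4 7]
Step 5: flows [0->1,0=2,0->3,0=4] -> levels [5 7 7 5 7]
Step 6: flows [1->0,2->0,0=3,4->0] -> levels [8 6 6 5 6]
Step 7: flows [0->1,0->2,0->3,0->4] -> levels [4 7 7 6 7]
Tank 0 first reaches <=4 at step 7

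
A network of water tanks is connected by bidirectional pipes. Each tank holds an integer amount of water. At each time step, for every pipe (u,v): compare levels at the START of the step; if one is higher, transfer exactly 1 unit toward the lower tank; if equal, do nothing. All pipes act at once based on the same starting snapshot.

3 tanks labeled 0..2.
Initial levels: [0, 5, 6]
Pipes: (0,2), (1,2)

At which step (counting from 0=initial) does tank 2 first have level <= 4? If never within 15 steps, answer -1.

Step 1: flows [2->0,2->1] -> levels [1 6 4]
Tank 2 first reaches <=4 at step 1

Answer: 1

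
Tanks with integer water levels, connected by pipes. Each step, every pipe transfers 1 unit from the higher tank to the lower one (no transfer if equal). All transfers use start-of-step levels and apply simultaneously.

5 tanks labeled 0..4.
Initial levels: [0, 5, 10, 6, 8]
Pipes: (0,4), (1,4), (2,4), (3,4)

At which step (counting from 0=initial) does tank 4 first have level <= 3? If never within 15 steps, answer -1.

Answer: 5

Derivation:
Step 1: flows [4->0,4->1,2->4,4->3] -> levels [1 6 9 7 6]
Step 2: flows [4->0,1=4,2->4,3->4] -> levels [2 6 8 6 7]
Step 3: flows [4->0,4->1,2->4,4->3] -> levels [3 7 7 7 5]
Step 4: flows [4->0,1->4,2->4,3->4] -> levels [4 6 6 6 7]
Step 5: flows [4->0,4->1,4->2,4->3] -> levels [5 7 7 7 3]
Tank 4 first reaches <=3 at step 5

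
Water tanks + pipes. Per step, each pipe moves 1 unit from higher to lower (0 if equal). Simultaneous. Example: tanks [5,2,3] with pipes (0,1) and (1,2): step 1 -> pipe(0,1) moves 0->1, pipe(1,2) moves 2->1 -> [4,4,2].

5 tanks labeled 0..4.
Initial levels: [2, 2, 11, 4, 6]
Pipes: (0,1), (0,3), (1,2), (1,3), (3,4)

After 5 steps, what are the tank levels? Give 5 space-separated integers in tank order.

Step 1: flows [0=1,3->0,2->1,3->1,4->3] -> levels [3 4 10 3 5]
Step 2: flows [1->0,0=3,2->1,1->3,4->3] -> levels [4 3 9 5 4]
Step 3: flows [0->1,3->0,2->1,3->1,3->4] -> levels [4 6 8 2 5]
Step 4: flows [1->0,0->3,2->1,1->3,4->3] -> levels [4 5 7 5 4]
Step 5: flows [1->0,3->0,2->1,1=3,3->4] -> levels [6 5 6 3 5]

Answer: 6 5 6 3 5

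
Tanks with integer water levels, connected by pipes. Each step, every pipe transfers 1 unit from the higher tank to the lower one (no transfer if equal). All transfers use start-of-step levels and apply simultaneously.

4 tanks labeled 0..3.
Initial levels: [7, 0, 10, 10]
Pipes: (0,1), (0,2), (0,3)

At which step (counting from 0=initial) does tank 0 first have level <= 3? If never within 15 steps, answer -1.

Answer: -1

Derivation:
Step 1: flows [0->1,2->0,3->0] -> levels [8 1 9 9]
Step 2: flows [0->1,2->0,3->0] -> levels [9 2 8 8]
Step 3: flows [0->1,0->2,0->3] -> levels [6 3 9 9]
Step 4: flows [0->1,2->0,3->0] -> levels [7 4 8 8]
Step 5: flows [0->1,2->0,3->0] -> levels [8 5 7 7]
Step 6: flows [0->1,0->2,0->3] -> levels [5 6 8 8]
Step 7: flows [1->0,2->0,3->0] -> levels [8 5 7 7]
  -> period-2 cycle (repeats step 5); tank 0 never drops to <=3
Tank 0 never reaches <=3 within 15 steps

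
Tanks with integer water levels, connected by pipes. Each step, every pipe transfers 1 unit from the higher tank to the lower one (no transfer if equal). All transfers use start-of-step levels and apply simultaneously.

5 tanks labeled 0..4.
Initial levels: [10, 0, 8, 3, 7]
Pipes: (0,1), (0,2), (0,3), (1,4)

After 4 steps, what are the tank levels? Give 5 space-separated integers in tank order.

Step 1: flows [0->1,0->2,0->3,4->1] -> levels [7 2 9 4 6]
Step 2: flows [0->1,2->0,0->3,4->1] -> levels [6 4 8 5 5]
Step 3: flows [0->1,2->0,0->3,4->1] -> levels [5 6 7 6 4]
Step 4: flows [1->0,2->0,3->0,1->4] -> levels [8 4 6 5 5]

Answer: 8 4 6 5 5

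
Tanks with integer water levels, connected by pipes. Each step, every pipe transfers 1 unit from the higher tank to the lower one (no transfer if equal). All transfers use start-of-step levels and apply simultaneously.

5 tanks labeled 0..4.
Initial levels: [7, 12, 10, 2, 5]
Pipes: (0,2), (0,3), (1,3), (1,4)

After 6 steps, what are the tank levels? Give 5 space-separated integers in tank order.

Step 1: flows [2->0,0->3,1->3,1->4] -> levels [7 10 9 4 6]
Step 2: flows [2->0,0->3,1->3,1->4] -> levels [7 8 8 6 7]
Step 3: flows [2->0,0->3,1->3,1->4] -> levels [7 6 7 8 8]
Step 4: flows [0=2,3->0,3->1,4->1] -> levels [8 8 7 6 7]
Step 5: flows [0->2,0->3,1->3,1->4] -> levels [6 6 8 8 8]
Step 6: flows [2->0,3->0,3->1,4->1] -> levels [8 8 7 6 7]

Answer: 8 8 7 6 7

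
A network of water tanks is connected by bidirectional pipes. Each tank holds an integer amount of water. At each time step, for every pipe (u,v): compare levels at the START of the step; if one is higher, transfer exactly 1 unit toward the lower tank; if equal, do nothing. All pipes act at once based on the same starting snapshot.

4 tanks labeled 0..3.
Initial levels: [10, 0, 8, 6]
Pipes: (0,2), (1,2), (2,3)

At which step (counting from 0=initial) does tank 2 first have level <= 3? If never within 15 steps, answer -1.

Step 1: flows [0->2,2->1,2->3] -> levels [9 1 7 7]
Step 2: flows [0->2,2->1,2=3] -> levels [8 2 7 7]
Step 3: flows [0->2,2->1,2=3] -> levels [7 3 7 7]
Step 4: flows [0=2,2->1,2=3] -> levels [7 4 6 7]
Step 5: flows [0->2,2->1,3->2] -> levels [6 5 7 6]
Step 6: flows [2->0,2->1,2->3] -> levels [7 6 4 7]
Step 7: flows [0->2,1->2,3->2] -> levels [6 5 7 6]
  -> period-2 cycle (repeats step 5); tank 2 never drops to <=3
Tank 2 never reaches <=3 within 15 steps

Answer: -1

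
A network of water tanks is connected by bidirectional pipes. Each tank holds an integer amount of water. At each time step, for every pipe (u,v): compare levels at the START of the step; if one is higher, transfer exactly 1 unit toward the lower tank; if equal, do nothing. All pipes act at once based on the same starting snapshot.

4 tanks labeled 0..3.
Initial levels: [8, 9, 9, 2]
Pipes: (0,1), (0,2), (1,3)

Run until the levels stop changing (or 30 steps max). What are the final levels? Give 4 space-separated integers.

Step 1: flows [1->0,2->0,1->3] -> levels [10 7 8 3]
Step 2: flows [0->1,0->2,1->3] -> levels [8 7 9 4]
Step 3: flows [0->1,2->0,1->3] -> levels [8 7 8 5]
Step 4: flows [0->1,0=2,1->3] -> levels [7 7 8 6]
Step 5: flows [0=1,2->0,1->3] -> levels [8 6 7 7]
Step 6: flows [0->1,0->2,3->1] -> levels [6 8 8 6]
Step 7: flows [1->0,2->0,1->3] -> levels [8 6 7 7]
  -> period-2 cycle: step 7 state = step 5 state; never stabilizes
  -> state at step 30: (30-5) mod 2 = 1, same as step 6 -> [6 8 8 6]

Answer: 6 8 8 6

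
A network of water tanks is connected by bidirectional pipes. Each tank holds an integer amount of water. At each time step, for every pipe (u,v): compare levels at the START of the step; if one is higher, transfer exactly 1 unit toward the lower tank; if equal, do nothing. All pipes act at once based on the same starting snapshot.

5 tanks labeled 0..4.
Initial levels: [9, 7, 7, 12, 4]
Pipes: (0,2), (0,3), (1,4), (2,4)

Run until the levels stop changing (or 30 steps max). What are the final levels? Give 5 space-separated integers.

Answer: 7 7 8 9 8

Derivation:
Step 1: flows [0->2,3->0,1->4,2->4] -> levels [9 6 7 11 6]
Step 2: flows [0->2,3->0,1=4,2->4] -> levels [9 6 7 10 7]
Step 3: flows [0->2,3->0,4->1,2=4] -> levels [9 7 8 9 6]
Step 4: flows [0->2,0=3,1->4,2->4] -> levels [8 6 8 9 8]
Step 5: flows [0=2,3->0,4->1,2=4] -> levels [9 7 8 8 7]
Step 6: flows [0->2,0->3,1=4,2->4] -> levels [7 7 8 9 8]
Step 7: flows [2->0,3->0,4->1,2=4] -> levels [9 8 7 8 7]
Step 8: flows [0->2,0->3,1->4,2=4] -> levels [7 7 8 9 8]
  -> period-2 cycle: step 8 state = step 6 state; never stabilizes
  -> state at step 30: (30-6) mod 2 = 0, same as step 6 -> [7 7 8 9 8]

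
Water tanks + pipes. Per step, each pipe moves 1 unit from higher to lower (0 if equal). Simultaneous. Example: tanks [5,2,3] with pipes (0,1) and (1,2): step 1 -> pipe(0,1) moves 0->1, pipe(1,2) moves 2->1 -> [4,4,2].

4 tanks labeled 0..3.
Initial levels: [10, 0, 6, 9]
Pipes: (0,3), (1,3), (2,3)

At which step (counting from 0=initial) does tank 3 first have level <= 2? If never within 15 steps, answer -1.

Step 1: flows [0->3,3->1,3->2] -> levels [9 1 7 8]
Step 2: flows [0->3,3->1,3->2] -> levels [8 2 8 7]
Step 3: flows [0->3,3->1,2->3] -> levels [7 3 7 8]
Step 4: flows [3->0,3->1,3->2] -> levels [8 4 8 5]
Step 5: flows [0->3,3->1,2->3] -> levels [7 5 7 6]
Step 6: flows [0->3,3->1,2->3] -> levels [6 6 6 7]
Step 7: flows [3->0,3->1,3->2] -> levels [7 7 7 4]
Step 8: flows [0->3,1->3,2->3] -> levels [6 6 6 7]
  -> period-2 cycle (repeats step 6); tank 3 never drops to <=2
Tank 3 never reaches <=2 within 15 steps

Answer: -1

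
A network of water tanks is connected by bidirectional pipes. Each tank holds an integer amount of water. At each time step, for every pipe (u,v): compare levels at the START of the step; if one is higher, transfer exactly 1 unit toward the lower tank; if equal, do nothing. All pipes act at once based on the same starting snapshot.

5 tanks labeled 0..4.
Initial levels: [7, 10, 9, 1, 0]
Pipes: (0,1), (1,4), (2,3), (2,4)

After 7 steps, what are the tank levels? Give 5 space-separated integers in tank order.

Step 1: flows [1->0,1->4,2->3,2->4] -> levels [8 8 7 2 2]
Step 2: flows [0=1,1->4,2->3,2->4] -> levels [8 7 5 3 4]
Step 3: flows [0->1,1->4,2->3,2->4] -> levels [7 7 3 4 6]
Step 4: flows [0=1,1->4,3->2,4->2] -> levels [7 6 5 3 6]
Step 5: flows [0->1,1=4,2->3,4->2] -> levels [6 7 5 4 5]
Step 6: flows [1->0,1->4,2->3,2=4] -> levels [7 5 4 5 6]
Step 7: flows [0->1,4->1,3->2,4->2] -> levels [6 7 6 4 4]

Answer: 6 7 6 4 4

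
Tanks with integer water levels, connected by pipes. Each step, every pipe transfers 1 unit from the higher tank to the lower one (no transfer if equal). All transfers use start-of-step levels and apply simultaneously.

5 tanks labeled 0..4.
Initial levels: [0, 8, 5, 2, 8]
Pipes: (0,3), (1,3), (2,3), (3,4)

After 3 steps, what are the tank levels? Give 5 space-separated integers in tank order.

Step 1: flows [3->0,1->3,2->3,4->3] -> levels [1 7 4 4 7]
Step 2: flows [3->0,1->3,2=3,4->3] -> levels [2 6 4 5 6]
Step 3: flows [3->0,1->3,3->2,4->3] -> levels [3 5 5 5 5]

Answer: 3 5 5 5 5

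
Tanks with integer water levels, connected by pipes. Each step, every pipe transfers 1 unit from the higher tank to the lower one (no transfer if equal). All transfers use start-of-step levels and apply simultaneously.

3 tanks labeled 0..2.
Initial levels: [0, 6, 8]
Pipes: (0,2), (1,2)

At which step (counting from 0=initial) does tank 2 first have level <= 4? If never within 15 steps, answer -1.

Step 1: flows [2->0,2->1] -> levels [1 7 6]
Step 2: flows [2->0,1->2] -> levels [2 6 6]
Step 3: flows [2->0,1=2] -> levels [3 6 5]
Step 4: flows [2->0,1->2] -> levels [4 5 5]
Step 5: flows [2->0,1=2] -> levels [5 5 4]
Tank 2 first reaches <=4 at step 5

Answer: 5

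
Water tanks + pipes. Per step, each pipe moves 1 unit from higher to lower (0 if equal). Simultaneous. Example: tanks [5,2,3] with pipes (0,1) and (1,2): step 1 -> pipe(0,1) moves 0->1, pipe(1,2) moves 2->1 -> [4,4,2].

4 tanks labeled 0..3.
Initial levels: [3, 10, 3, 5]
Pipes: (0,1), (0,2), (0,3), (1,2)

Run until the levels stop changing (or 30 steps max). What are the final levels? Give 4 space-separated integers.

Answer: 4 6 6 5

Derivation:
Step 1: flows [1->0,0=2,3->0,1->2] -> levels [5 8 4 4]
Step 2: flows [1->0,0->2,0->3,1->2] -> levels [4 6 6 5]
Step 3: flows [1->0,2->0,3->0,1=2] -> levels [7 5 5 4]
Step 4: flows [0->1,0->2,0->3,1=2] -> levels [4 6 6 5]
  -> period-2 cycle: step 4 state = step 2 state; never stabilizes
  -> state at step 30: (30-2) mod 2 = 0, same as step 2 -> [4 6 6 5]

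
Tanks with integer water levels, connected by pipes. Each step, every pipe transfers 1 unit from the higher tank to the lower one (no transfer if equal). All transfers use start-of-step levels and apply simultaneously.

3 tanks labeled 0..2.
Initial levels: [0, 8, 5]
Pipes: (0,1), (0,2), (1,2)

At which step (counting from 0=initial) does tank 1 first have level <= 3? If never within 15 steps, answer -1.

Answer: -1

Derivation:
Step 1: flows [1->0,2->0,1->2] -> levels [2 6 5]
Step 2: flows [1->0,2->0,1->2] -> levels [4 4 5]
Step 3: flows [0=1,2->0,2->1] -> levels [5 5 3]
Step 4: flows [0=1,0->2,1->2] -> levels [4 4 5]
  -> period-2 cycle (repeats step 2); tank 1 never drops to <=3
Tank 1 never reaches <=3 within 15 steps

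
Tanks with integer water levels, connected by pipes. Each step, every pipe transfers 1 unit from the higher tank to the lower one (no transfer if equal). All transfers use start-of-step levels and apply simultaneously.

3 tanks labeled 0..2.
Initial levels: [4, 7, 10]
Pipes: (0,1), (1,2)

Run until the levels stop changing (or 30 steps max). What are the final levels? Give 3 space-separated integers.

Answer: 7 7 7

Derivation:
Step 1: flows [1->0,2->1] -> levels [5 7 9]
Step 2: flows [1->0,2->1] -> levels [6 7 8]
Step 3: flows [1->0,2->1] -> levels [7 7 7]
Step 4: flows [0=1,1=2] -> levels [7 7 7]
  -> stable (no change)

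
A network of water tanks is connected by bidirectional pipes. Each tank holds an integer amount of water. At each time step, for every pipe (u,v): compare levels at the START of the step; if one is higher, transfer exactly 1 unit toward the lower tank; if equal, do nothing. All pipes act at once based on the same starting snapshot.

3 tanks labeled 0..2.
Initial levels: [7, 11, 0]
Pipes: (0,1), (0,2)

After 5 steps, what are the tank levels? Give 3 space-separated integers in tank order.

Step 1: flows [1->0,0->2] -> levels [7 10 1]
Step 2: flows [1->0,0->2] -> levels [7 9 2]
Step 3: flows [1->0,0->2] -> levels [7 8 3]
Step 4: flows [1->0,0->2] -> levels [7 7 4]
Step 5: flows [0=1,0->2] -> levels [6 7 5]

Answer: 6 7 5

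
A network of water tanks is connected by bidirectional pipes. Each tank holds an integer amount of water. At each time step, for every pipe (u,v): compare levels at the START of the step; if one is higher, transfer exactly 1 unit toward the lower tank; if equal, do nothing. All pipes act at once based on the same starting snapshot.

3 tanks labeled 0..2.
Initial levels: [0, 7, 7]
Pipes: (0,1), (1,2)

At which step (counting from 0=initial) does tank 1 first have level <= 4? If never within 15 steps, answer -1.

Step 1: flows [1->0,1=2] -> levels [1 6 7]
Step 2: flows [1->0,2->1] -> levels [2 6 6]
Step 3: flows [1->0,1=2] -> levels [3 5 6]
Step 4: flows [1->0,2->1] -> levels [4 5 5]
Step 5: flows [1->0,1=2] -> levels [5 4 5]
Tank 1 first reaches <=4 at step 5

Answer: 5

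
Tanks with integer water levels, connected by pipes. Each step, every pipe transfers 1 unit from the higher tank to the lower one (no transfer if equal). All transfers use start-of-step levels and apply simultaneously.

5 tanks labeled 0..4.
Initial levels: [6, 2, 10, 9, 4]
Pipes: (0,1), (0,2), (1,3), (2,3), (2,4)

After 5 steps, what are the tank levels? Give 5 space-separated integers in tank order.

Step 1: flows [0->1,2->0,3->1,2->3,2->4] -> levels [6 4 7 9 5]
Step 2: flows [0->1,2->0,3->1,3->2,2->4] -> levels [6 6 6 7 6]
Step 3: flows [0=1,0=2,3->1,3->2,2=4] -> levels [6 7 7 5 6]
Step 4: flows [1->0,2->0,1->3,2->3,2->4] -> levels [8 5 4 7 7]
Step 5: flows [0->1,0->2,3->1,3->2,4->2] -> levels [6 7 7 5 6]

Answer: 6 7 7 5 6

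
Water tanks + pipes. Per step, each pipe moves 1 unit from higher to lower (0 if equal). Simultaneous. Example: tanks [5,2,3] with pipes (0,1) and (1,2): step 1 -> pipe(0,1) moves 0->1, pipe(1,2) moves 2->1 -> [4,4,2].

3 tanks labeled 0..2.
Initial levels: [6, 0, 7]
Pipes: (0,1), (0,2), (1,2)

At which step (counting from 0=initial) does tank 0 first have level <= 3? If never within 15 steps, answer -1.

Step 1: flows [0->1,2->0,2->1] -> levels [6 2 5]
Step 2: flows [0->1,0->2,2->1] -> levels [4 4 5]
Step 3: flows [0=1,2->0,2->1] -> levels [5 5 3]
Step 4: flows [0=1,0->2,1->2] -> levels [4 4 5]
  -> period-2 cycle (repeats step 2); tank 0 never drops to <=3
Tank 0 never reaches <=3 within 15 steps

Answer: -1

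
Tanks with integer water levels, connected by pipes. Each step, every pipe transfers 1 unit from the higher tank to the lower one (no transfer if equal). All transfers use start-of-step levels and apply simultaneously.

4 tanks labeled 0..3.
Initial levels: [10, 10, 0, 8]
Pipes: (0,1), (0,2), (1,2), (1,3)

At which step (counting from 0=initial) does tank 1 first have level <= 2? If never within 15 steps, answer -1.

Answer: -1

Derivation:
Step 1: flows [0=1,0->2,1->2,1->3] -> levels [9 8 2 9]
Step 2: flows [0->1,0->2,1->2,3->1] -> levels [7 9 4 8]
Step 3: flows [1->0,0->2,1->2,1->3] -> levels [7 6 6 9]
Step 4: flows [0->1,0->2,1=2,3->1] -> levels [5 8 7 8]
Step 5: flows [1->0,2->0,1->2,1=3] -> levels [7 6 7 8]
Step 6: flows [0->1,0=2,2->1,3->1] -> levels [6 9 6 7]
Step 7: flows [1->0,0=2,1->2,1->3] -> levels [7 6 7 8]
  -> period-2 cycle (repeats step 5); tank 1 never drops to <=2
Tank 1 never reaches <=2 within 15 steps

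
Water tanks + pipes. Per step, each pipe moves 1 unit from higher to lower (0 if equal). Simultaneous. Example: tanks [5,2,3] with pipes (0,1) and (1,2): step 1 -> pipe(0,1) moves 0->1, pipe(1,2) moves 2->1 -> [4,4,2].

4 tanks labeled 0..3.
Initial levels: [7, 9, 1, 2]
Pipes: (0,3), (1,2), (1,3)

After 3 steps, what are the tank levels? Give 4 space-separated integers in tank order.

Step 1: flows [0->3,1->2,1->3] -> levels [6 7 2 4]
Step 2: flows [0->3,1->2,1->3] -> levels [5 5 3 6]
Step 3: flows [3->0,1->2,3->1] -> levels [6 5 4 4]

Answer: 6 5 4 4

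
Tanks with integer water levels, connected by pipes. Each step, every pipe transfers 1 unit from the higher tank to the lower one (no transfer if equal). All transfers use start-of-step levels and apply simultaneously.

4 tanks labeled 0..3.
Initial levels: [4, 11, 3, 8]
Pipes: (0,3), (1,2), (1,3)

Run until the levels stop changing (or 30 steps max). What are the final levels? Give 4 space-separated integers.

Answer: 6 5 7 8

Derivation:
Step 1: flows [3->0,1->2,1->3] -> levels [5 9 4 8]
Step 2: flows [3->0,1->2,1->3] -> levels [6 7 5 8]
Step 3: flows [3->0,1->2,3->1] -> levels [7 7 6 6]
Step 4: flows [0->3,1->2,1->3] -> levels [6 5 7 8]
Step 5: flows [3->0,2->1,3->1] -> levels [7 7 6 6]
  -> period-2 cycle: step 5 state = step 3 state; never stabilizes
  -> state at step 30: (30-3) mod 2 = 1, same as step 4 -> [6 5 7 8]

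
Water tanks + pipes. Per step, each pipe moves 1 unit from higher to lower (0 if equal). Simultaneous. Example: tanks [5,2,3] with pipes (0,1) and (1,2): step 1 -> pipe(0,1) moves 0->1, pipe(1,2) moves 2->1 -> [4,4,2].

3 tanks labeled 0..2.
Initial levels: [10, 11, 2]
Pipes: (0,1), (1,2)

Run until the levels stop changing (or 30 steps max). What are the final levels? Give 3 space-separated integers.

Answer: 8 7 8

Derivation:
Step 1: flows [1->0,1->2] -> levels [11 9 3]
Step 2: flows [0->1,1->2] -> levels [10 9 4]
Step 3: flows [0->1,1->2] -> levels [9 9 5]
Step 4: flows [0=1,1->2] -> levels [9 8 6]
Step 5: flows [0->1,1->2] -> levels [8 8 7]
Step 6: flows [0=1,1->2] -> levels [8 7 8]
Step 7: flows [0->1,2->1] -> levels [7 9 7]
Step 8: flows [1->0,1->2] -> levels [8 7 8]
  -> period-2 cycle: step 8 state = step 6 state; never stabilizes
  -> state at step 30: (30-6) mod 2 = 0, same as step 6 -> [8 7 8]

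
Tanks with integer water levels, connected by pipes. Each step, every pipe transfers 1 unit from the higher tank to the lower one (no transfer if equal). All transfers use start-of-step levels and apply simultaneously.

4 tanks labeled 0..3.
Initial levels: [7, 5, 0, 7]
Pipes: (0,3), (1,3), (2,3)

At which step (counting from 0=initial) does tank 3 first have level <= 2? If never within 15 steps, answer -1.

Answer: -1

Derivation:
Step 1: flows [0=3,3->1,3->2] -> levels [7 6 1 5]
Step 2: flows [0->3,1->3,3->2] -> levels [6 5 2 6]
Step 3: flows [0=3,3->1,3->2] -> levels [6 6 3 4]
Step 4: flows [0->3,1->3,3->2] -> levels [5 5 4 5]
Step 5: flows [0=3,1=3,3->2] -> levels [5 5 5 4]
Step 6: flows [0->3,1->3,2->3] -> levels [4 4 4 7]
Step 7: flows [3->0,3->1,3->2] -> levels [5 5 5 4]
  -> period-2 cycle (repeats step 5); tank 3 never drops to <=2
Tank 3 never reaches <=2 within 15 steps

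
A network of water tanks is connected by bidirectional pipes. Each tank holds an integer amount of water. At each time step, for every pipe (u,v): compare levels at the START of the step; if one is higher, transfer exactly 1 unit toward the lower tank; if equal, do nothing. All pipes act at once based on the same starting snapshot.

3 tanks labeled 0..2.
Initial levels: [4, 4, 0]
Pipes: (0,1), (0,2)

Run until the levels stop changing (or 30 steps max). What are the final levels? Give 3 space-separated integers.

Answer: 4 2 2

Derivation:
Step 1: flows [0=1,0->2] -> levels [3 4 1]
Step 2: flows [1->0,0->2] -> levels [3 3 2]
Step 3: flows [0=1,0->2] -> levels [2 3 3]
Step 4: flows [1->0,2->0] -> levels [4 2 2]
Step 5: flows [0->1,0->2] -> levels [2 3 3]
  -> period-2 cycle: step 5 state = step 3 state; never stabilizes
  -> state at step 30: (30-3) mod 2 = 1, same as step 4 -> [4 2 2]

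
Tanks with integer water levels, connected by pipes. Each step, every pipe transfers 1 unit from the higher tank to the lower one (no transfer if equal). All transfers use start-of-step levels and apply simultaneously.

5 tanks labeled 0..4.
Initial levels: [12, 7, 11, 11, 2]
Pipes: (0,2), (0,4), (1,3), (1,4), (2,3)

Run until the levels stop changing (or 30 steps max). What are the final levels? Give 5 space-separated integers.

Answer: 9 9 8 9 8

Derivation:
Step 1: flows [0->2,0->4,3->1,1->4,2=3] -> levels [10 7 12 10 4]
Step 2: flows [2->0,0->4,3->1,1->4,2->3] -> levels [10 7 10 10 6]
Step 3: flows [0=2,0->4,3->1,1->4,2=3] -> levels [9 7 10 9 8]
Step 4: flows [2->0,0->4,3->1,4->1,2->3] -> levels [9 9 8 9 8]
Step 5: flows [0->2,0->4,1=3,1->4,3->2] -> levels [7 8 10 8 10]
Step 6: flows [2->0,4->0,1=3,4->1,2->3] -> levels [9 9 8 9 8]
  -> period-2 cycle: step 6 state = step 4 state; never stabilizes
  -> state at step 30: (30-4) mod 2 = 0, same as step 4 -> [9 9 8 9 8]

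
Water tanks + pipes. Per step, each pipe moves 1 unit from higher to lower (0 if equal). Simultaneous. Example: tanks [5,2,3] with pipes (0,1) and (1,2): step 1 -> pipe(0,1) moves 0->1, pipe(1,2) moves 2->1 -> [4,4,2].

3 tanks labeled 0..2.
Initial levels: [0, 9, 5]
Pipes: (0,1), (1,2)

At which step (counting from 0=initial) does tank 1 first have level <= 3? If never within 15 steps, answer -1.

Step 1: flows [1->0,1->2] -> levels [1 7 6]
Step 2: flows [1->0,1->2] -> levels [2 5 7]
Step 3: flows [1->0,2->1] -> levels [3 5 6]
Step 4: flows [1->0,2->1] -> levels [4 5 5]
Step 5: flows [1->0,1=2] -> levels [5 4 5]
Step 6: flows [0->1,2->1] -> levels [4 6 4]
Step 7: flows [1->0,1->2] -> levels [5 4 5]
  -> period-2 cycle (repeats step 5); tank 1 never drops to <=3
Tank 1 never reaches <=3 within 15 steps

Answer: -1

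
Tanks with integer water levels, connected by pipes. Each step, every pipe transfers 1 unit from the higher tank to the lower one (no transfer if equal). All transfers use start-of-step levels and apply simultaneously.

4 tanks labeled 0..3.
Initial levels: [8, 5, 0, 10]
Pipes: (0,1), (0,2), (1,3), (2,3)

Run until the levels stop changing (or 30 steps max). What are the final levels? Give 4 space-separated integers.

Answer: 5 7 6 5

Derivation:
Step 1: flows [0->1,0->2,3->1,3->2] -> levels [6 7 2 8]
Step 2: flows [1->0,0->2,3->1,3->2] -> levels [6 7 4 6]
Step 3: flows [1->0,0->2,1->3,3->2] -> levels [6 5 6 6]
Step 4: flows [0->1,0=2,3->1,2=3] -> levels [5 7 6 5]
Step 5: flows [1->0,2->0,1->3,2->3] -> levels [7 5 4 7]
Step 6: flows [0->1,0->2,3->1,3->2] -> levels [5 7 6 5]
  -> period-2 cycle: step 6 state = step 4 state; never stabilizes
  -> state at step 30: (30-4) mod 2 = 0, same as step 4 -> [5 7 6 5]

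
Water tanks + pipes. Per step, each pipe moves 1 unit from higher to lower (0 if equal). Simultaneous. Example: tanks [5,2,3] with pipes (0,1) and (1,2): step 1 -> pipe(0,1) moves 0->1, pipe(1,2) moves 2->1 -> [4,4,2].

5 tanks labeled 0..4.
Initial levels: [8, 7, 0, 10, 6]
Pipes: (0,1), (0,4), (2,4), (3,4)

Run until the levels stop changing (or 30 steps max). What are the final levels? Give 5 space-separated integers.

Step 1: flows [0->1,0->4,4->2,3->4] -> levels [6 8 1 9 7]
Step 2: flows [1->0,4->0,4->2,3->4] -> levels [8 7 2 8 6]
Step 3: flows [0->1,0->4,4->2,3->4] -> levels [6 8 3 7 7]
Step 4: flows [1->0,4->0,4->2,3=4] -> levels [8 7 4 7 5]
Step 5: flows [0->1,0->4,4->2,3->4] -> levels [6 8 5 6 6]
Step 6: flows [1->0,0=4,4->2,3=4] -> levels [7 7 6 6 5]
Step 7: flows [0=1,0->4,2->4,3->4] -> levels [6 7 5 5 8]
Step 8: flows [1->0,4->0,4->2,4->3] -> levels [8 6 6 6 5]
Step 9: flows [0->1,0->4,2->4,3->4] -> levels [6 7 5 5 8]
  -> period-2 cycle: step 9 state = step 7 state; never stabilizes
  -> state at step 30: (30-7) mod 2 = 1, same as step 8 -> [8 6 6 6 5]

Answer: 8 6 6 6 5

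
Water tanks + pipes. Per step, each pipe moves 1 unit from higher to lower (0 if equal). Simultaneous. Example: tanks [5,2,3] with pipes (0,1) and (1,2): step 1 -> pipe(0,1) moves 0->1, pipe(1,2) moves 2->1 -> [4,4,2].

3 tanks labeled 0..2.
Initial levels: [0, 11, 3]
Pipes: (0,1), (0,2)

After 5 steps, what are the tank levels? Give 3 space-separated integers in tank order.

Answer: 4 6 4

Derivation:
Step 1: flows [1->0,2->0] -> levels [2 10 2]
Step 2: flows [1->0,0=2] -> levels [3 9 2]
Step 3: flows [1->0,0->2] -> levels [3 8 3]
Step 4: flows [1->0,0=2] -> levels [4 7 3]
Step 5: flows [1->0,0->2] -> levels [4 6 4]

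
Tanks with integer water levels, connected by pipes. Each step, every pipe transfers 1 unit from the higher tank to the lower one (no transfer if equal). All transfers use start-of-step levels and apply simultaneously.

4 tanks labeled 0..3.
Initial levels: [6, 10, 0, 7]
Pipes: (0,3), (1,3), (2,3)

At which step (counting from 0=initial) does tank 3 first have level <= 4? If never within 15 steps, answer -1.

Step 1: flows [3->0,1->3,3->2] -> levels [7 9 1 6]
Step 2: flows [0->3,1->3,3->2] -> levels [6 8 2 7]
Step 3: flows [3->0,1->3,3->2] -> levels [7 7 3 6]
Step 4: flows [0->3,1->3,3->2] -> levels [6 6 4 7]
Step 5: flows [3->0,3->1,3->2] -> levels [7 7 5 4]
Tank 3 first reaches <=4 at step 5

Answer: 5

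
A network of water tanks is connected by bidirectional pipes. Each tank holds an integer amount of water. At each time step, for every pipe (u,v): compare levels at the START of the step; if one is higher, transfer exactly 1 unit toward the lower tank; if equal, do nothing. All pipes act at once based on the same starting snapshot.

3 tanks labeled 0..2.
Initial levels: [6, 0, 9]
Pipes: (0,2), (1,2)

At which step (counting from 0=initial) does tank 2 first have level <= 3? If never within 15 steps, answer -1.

Answer: -1

Derivation:
Step 1: flows [2->0,2->1] -> levels [7 1 7]
Step 2: flows [0=2,2->1] -> levels [7 2 6]
Step 3: flows [0->2,2->1] -> levels [6 3 6]
Step 4: flows [0=2,2->1] -> levels [6 4 5]
Step 5: flows [0->2,2->1] -> levels [5 5 5]
Step 6: flows [0=2,1=2] -> levels [5 5 5]
  -> stable; tank 2 stays at 5 > 3
Tank 2 never reaches <=3 within 15 steps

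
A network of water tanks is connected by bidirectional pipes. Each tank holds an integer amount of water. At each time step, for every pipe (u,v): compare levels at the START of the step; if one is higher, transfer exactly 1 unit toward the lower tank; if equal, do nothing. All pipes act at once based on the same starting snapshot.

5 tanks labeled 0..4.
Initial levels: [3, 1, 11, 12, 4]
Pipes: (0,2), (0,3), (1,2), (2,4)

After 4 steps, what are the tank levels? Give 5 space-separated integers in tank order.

Step 1: flows [2->0,3->0,2->1,2->4] -> levels [5 2 8 11 5]
Step 2: flows [2->0,3->0,2->1,2->4] -> levels [7 3 5 10 6]
Step 3: flows [0->2,3->0,2->1,4->2] -> levels [7 4 6 9 5]
Step 4: flows [0->2,3->0,2->1,2->4] -> levels [7 5 5 8 6]

Answer: 7 5 5 8 6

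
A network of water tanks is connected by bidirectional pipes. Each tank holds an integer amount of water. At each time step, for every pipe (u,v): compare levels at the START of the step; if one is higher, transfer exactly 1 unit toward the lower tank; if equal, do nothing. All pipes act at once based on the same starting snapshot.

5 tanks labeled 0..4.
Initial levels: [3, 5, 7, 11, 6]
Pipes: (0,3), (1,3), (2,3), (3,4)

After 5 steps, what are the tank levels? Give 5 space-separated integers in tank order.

Answer: 6 6 6 8 6

Derivation:
Step 1: flows [3->0,3->1,3->2,3->4] -> levels [4 6 8 7 7]
Step 2: flows [3->0,3->1,2->3,3=4] -> levels [5 7 7 6 7]
Step 3: flows [3->0,1->3,2->3,4->3] -> levels [6 6 6 8 6]
Step 4: flows [3->0,3->1,3->2,3->4] -> levels [7 7 7 4 7]
Step 5: flows [0->3,1->3,2->3,4->3] -> levels [6 6 6 8 6]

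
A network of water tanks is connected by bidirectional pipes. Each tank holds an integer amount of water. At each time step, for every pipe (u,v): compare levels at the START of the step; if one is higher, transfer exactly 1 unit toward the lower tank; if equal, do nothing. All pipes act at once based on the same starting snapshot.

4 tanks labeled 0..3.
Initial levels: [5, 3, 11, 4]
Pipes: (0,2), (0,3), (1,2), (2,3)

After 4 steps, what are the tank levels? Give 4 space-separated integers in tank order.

Answer: 7 6 4 6

Derivation:
Step 1: flows [2->0,0->3,2->1,2->3] -> levels [5 4 8 6]
Step 2: flows [2->0,3->0,2->1,2->3] -> levels [7 5 5 6]
Step 3: flows [0->2,0->3,1=2,3->2] -> levels [5 5 7 6]
Step 4: flows [2->0,3->0,2->1,2->3] -> levels [7 6 4 6]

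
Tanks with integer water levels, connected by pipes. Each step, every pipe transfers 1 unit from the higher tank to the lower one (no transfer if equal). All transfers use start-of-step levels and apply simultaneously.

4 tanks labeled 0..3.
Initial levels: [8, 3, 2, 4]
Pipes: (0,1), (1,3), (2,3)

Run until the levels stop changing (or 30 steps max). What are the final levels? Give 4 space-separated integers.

Step 1: flows [0->1,3->1,3->2] -> levels [7 5 3 2]
Step 2: flows [0->1,1->3,2->3] -> levels [6 5 2 4]
Step 3: flows [0->1,1->3,3->2] -> levels [5 5 3 4]
Step 4: flows [0=1,1->3,3->2] -> levels [5 4 4 4]
Step 5: flows [0->1,1=3,2=3] -> levels [4 5 4 4]
Step 6: flows [1->0,1->3,2=3] -> levels [5 3 4 5]
Step 7: flows [0->1,3->1,3->2] -> levels [4 5 5 3]
Step 8: flows [1->0,1->3,2->3] -> levels [5 3 4 5]
  -> period-2 cycle: step 8 state = step 6 state; never stabilizes
  -> state at step 30: (30-6) mod 2 = 0, same as step 6 -> [5 3 4 5]

Answer: 5 3 4 5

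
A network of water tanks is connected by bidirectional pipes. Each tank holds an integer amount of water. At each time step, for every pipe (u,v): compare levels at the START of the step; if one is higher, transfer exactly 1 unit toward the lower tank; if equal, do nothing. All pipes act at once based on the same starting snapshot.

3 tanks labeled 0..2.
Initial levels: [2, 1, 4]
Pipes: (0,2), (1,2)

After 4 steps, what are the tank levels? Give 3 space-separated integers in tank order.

Answer: 2 2 3

Derivation:
Step 1: flows [2->0,2->1] -> levels [3 2 2]
Step 2: flows [0->2,1=2] -> levels [2 2 3]
Step 3: flows [2->0,2->1] -> levels [3 3 1]
Step 4: flows [0->2,1->2] -> levels [2 2 3]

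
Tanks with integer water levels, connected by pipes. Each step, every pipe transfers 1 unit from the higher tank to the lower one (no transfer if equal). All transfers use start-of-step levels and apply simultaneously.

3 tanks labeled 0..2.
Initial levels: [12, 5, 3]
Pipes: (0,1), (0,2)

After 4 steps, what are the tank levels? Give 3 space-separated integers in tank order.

Answer: 7 7 6

Derivation:
Step 1: flows [0->1,0->2] -> levels [10 6 4]
Step 2: flows [0->1,0->2] -> levels [8 7 5]
Step 3: flows [0->1,0->2] -> levels [6 8 6]
Step 4: flows [1->0,0=2] -> levels [7 7 6]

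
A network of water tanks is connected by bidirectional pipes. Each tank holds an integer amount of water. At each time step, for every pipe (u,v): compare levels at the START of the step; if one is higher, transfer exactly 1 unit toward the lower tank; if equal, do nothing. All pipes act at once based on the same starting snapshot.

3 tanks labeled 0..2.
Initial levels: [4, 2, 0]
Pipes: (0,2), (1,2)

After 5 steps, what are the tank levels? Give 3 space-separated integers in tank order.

Answer: 2 2 2

Derivation:
Step 1: flows [0->2,1->2] -> levels [3 1 2]
Step 2: flows [0->2,2->1] -> levels [2 2 2]
Step 3: flows [0=2,1=2] -> levels [2 2 2]
  -> stable; steps 4..5 unchanged -> [2 2 2]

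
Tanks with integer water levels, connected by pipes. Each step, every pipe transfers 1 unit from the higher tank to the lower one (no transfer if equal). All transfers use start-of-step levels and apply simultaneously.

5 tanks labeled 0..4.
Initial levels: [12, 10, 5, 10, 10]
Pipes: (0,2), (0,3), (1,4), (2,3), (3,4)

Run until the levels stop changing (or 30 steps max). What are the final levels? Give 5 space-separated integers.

Step 1: flows [0->2,0->3,1=4,3->2,3=4] -> levels [10 10 7 10 10]
Step 2: flows [0->2,0=3,1=4,3->2,3=4] -> levels [9 10 9 9 10]
Step 3: flows [0=2,0=3,1=4,2=3,4->3] -> levels [9 10 9 10 9]
Step 4: flows [0=2,3->0,1->4,3->2,3->4] -> levels [10 9 10 7 11]
Step 5: flows [0=2,0->3,4->1,2->3,4->3] -> levels [9 10 9 10 9]
  -> period-2 cycle: step 5 state = step 3 state; never stabilizes
  -> state at step 30: (30-3) mod 2 = 1, same as step 4 -> [10 9 10 7 11]

Answer: 10 9 10 7 11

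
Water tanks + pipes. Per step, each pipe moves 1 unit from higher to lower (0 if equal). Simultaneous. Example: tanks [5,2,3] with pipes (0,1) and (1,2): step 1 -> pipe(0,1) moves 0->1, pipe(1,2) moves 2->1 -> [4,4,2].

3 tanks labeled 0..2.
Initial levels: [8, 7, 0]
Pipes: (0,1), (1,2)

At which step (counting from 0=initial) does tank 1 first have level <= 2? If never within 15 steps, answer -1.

Step 1: flows [0->1,1->2] -> levels [7 7 1]
Step 2: flows [0=1,1->2] -> levels [7 6 2]
Step 3: flows [0->1,1->2] -> levels [6 6 3]
Step 4: flows [0=1,1->2] -> levels [6 5 4]
Step 5: flows [0->1,1->2] -> levels [5 5 5]
Step 6: flows [0=1,1=2] -> levels [5 5 5]
  -> stable; tank 1 stays at 5 > 2
Tank 1 never reaches <=2 within 15 steps

Answer: -1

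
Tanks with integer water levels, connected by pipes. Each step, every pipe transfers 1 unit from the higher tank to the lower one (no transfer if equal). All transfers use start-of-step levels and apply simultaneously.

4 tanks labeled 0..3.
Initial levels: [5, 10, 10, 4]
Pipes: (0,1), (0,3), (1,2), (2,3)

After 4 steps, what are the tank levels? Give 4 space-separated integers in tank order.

Step 1: flows [1->0,0->3,1=2,2->3] -> levels [5 9 9 6]
Step 2: flows [1->0,3->0,1=2,2->3] -> levels [7 8 8 6]
Step 3: flows [1->0,0->3,1=2,2->3] -> levels [7 7 7 8]
Step 4: flows [0=1,3->0,1=2,3->2] -> levels [8 7 8 6]

Answer: 8 7 8 6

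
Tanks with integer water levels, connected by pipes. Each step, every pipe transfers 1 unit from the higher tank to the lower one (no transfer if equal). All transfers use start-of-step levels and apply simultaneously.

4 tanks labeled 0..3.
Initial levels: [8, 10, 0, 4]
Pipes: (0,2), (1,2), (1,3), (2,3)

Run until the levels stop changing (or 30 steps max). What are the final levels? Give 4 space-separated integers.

Answer: 5 5 7 5

Derivation:
Step 1: flows [0->2,1->2,1->3,3->2] -> levels [7 8 3 4]
Step 2: flows [0->2,1->2,1->3,3->2] -> levels [6 6 6 4]
Step 3: flows [0=2,1=2,1->3,2->3] -> levels [6 5 5 6]
Step 4: flows [0->2,1=2,3->1,3->2] -> levels [5 6 7 4]
Step 5: flows [2->0,2->1,1->3,2->3] -> levels [6 6 4 6]
Step 6: flows [0->2,1->2,1=3,3->2] -> levels [5 5 7 5]
Step 7: flows [2->0,2->1,1=3,2->3] -> levels [6 6 4 6]
  -> period-2 cycle: step 7 state = step 5 state; never stabilizes
  -> state at step 30: (30-5) mod 2 = 1, same as step 6 -> [5 5 7 5]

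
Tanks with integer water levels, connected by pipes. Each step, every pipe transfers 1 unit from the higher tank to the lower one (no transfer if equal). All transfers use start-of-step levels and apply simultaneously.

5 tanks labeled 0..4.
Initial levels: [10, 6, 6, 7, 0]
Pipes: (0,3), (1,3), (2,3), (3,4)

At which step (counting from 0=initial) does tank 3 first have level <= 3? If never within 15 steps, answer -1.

Answer: 5

Derivation:
Step 1: flows [0->3,3->1,3->2,3->4] -> levels [9 7 7 5 1]
Step 2: flows [0->3,1->3,2->3,3->4] -> levels [8 6 6 7 2]
Step 3: flows [0->3,3->1,3->2,3->4] -> levels [7 7 7 5 3]
Step 4: flows [0->3,1->3,2->3,3->4] -> levels [6 6 6 7 4]
Step 5: flows [3->0,3->1,3->2,3->4] -> levels [7 7 7 3 5]
Tank 3 first reaches <=3 at step 5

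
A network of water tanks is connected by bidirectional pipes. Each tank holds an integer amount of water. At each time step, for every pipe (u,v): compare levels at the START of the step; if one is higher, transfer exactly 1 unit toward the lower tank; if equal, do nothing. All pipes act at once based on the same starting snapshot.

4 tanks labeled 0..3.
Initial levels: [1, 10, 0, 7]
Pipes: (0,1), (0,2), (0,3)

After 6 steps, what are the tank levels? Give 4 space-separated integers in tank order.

Step 1: flows [1->0,0->2,3->0] -> levels [2 9 1 6]
Step 2: flows [1->0,0->2,3->0] -> levels [3 8 2 5]
Step 3: flows [1->0,0->2,3->0] -> levels [4 7 3 4]
Step 4: flows [1->0,0->2,0=3] -> levels [4 6 4 4]
Step 5: flows [1->0,0=2,0=3] -> levels [5 5 4 4]
Step 6: flows [0=1,0->2,0->3] -> levels [3 5 5 5]

Answer: 3 5 5 5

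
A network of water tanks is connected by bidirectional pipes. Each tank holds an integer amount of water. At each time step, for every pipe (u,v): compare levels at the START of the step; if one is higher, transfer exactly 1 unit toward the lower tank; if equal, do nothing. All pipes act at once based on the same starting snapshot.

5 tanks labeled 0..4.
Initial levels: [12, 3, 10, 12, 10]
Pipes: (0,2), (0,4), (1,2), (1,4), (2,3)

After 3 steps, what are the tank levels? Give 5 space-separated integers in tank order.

Answer: 9 9 10 10 9

Derivation:
Step 1: flows [0->2,0->4,2->1,4->1,3->2] -> levels [10 5 11 11 10]
Step 2: flows [2->0,0=4,2->1,4->1,2=3] -> levels [11 7 9 11 9]
Step 3: flows [0->2,0->4,2->1,4->1,3->2] -> levels [9 9 10 10 9]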